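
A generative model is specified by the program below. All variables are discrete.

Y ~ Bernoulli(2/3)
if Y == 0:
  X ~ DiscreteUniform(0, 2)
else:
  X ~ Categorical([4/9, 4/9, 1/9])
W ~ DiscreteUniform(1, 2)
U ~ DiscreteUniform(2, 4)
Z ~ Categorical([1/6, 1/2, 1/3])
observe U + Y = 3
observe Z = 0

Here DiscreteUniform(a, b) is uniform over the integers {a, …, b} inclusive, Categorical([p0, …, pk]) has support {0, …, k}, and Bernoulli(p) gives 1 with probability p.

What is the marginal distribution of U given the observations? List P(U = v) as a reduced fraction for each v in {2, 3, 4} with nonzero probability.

P(U=2) = 2/3, P(U=3) = 1/3

Enumerate traces; 12 have nonzero weight after conditioning:
  (Y=0, X=0, W=1, U=3, Z=0) weight 1/324
  (Y=0, X=0, W=2, U=3, Z=0) weight 1/324
  (Y=0, X=1, W=1, U=3, Z=0) weight 1/324
  (Y=0, X=1, W=2, U=3, Z=0) weight 1/324
  (Y=0, X=2, W=1, U=3, Z=0) weight 1/324
  (Y=0, X=2, W=2, U=3, Z=0) weight 1/324
  (Y=1, X=0, W=1, U=2, Z=0) weight 2/243
  (Y=1, X=0, W=2, U=2, Z=0) weight 2/243
  … 4 more
Group by U:
  weight(U=2) = 1/27
  weight(U=3) = 1/54
Total weight = 1/27 + 1/54 = 1/18
P(U=2 | obs) = 1/27 / 1/18 = 2/3
P(U=3 | obs) = 1/54 / 1/18 = 1/3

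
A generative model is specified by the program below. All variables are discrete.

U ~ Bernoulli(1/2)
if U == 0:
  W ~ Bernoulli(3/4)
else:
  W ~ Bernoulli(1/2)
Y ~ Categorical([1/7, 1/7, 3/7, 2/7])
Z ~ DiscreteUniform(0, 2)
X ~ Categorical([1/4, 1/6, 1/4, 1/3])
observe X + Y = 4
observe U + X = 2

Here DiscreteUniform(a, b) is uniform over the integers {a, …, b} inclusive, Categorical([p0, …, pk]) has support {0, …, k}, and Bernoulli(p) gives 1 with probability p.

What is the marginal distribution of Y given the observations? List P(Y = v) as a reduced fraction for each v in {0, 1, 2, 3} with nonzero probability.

Enumerate traces; 12 have nonzero weight after conditioning:
  (U=0, W=0, Y=2, Z=0, X=2) weight 1/224
  (U=0, W=0, Y=2, Z=1, X=2) weight 1/224
  (U=0, W=0, Y=2, Z=2, X=2) weight 1/224
  (U=0, W=1, Y=2, Z=0, X=2) weight 3/224
  (U=0, W=1, Y=2, Z=1, X=2) weight 3/224
  (U=0, W=1, Y=2, Z=2, X=2) weight 3/224
  (U=1, W=0, Y=3, Z=0, X=1) weight 1/252
  (U=1, W=0, Y=3, Z=1, X=1) weight 1/252
  … 4 more
Group by Y:
  weight(Y=2) = 3/56
  weight(Y=3) = 1/42
Total weight = 3/56 + 1/42 = 13/168
P(Y=2 | obs) = 3/56 / 13/168 = 9/13
P(Y=3 | obs) = 1/42 / 13/168 = 4/13

P(Y=2) = 9/13, P(Y=3) = 4/13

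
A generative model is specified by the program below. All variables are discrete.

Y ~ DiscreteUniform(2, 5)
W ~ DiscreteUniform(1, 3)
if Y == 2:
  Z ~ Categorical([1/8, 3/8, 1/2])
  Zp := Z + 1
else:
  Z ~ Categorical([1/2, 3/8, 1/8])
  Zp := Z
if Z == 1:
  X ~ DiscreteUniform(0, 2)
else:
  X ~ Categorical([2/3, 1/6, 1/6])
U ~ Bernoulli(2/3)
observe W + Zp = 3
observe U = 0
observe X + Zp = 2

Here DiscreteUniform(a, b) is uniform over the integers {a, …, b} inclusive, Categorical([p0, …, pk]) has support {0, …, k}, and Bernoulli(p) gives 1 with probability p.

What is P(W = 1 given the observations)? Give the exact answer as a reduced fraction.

P(W = 1 | obs) = 18/49

Enumerate traces; 11 have nonzero weight after conditioning:
  (Y=2, W=1, Z=1, X=0, U=0) weight 1/288
  (Y=2, W=2, Z=0, X=1, U=0) weight 1/1728
  (Y=3, W=1, Z=2, X=0, U=0) weight 1/432
  (Y=3, W=2, Z=1, X=1, U=0) weight 1/288
  (Y=3, W=3, Z=0, X=2, U=0) weight 1/432
  (Y=4, W=1, Z=2, X=0, U=0) weight 1/432
  (Y=4, W=2, Z=1, X=1, U=0) weight 1/288
  (Y=4, W=3, Z=0, X=2, U=0) weight 1/432
  … 3 more
Group by W:
  weight(W=1) = 1/96
  weight(W=2) = 19/1728
  weight(W=3) = 1/144
Total weight = 1/96 + 19/1728 + 1/144 = 49/1728
P(W=1 | obs) = 1/96 / 49/1728 = 18/49
P(W=2 | obs) = 19/1728 / 49/1728 = 19/49
P(W=3 | obs) = 1/144 / 49/1728 = 12/49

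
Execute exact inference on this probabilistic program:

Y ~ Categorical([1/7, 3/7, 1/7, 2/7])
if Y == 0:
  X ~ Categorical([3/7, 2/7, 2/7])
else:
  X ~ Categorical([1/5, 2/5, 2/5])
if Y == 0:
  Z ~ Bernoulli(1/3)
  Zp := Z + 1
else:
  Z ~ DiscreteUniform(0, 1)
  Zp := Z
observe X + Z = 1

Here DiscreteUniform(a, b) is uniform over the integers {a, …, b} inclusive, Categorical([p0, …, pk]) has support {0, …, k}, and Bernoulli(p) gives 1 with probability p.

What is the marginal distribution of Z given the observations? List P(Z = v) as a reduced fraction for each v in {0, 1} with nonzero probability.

Enumerate traces; 8 have nonzero weight after conditioning:
  (Y=0, X=0, Z=1) weight 1/49
  (Y=0, X=1, Z=0) weight 4/147
  (Y=1, X=0, Z=1) weight 3/70
  (Y=1, X=1, Z=0) weight 3/35
  (Y=2, X=0, Z=1) weight 1/70
  (Y=2, X=1, Z=0) weight 1/35
  (Y=3, X=0, Z=1) weight 1/35
  (Y=3, X=1, Z=0) weight 2/35
Group by Z:
  weight(Z=0) = 146/735
  weight(Z=1) = 26/245
Total weight = 146/735 + 26/245 = 32/105
P(Z=0 | obs) = 146/735 / 32/105 = 73/112
P(Z=1 | obs) = 26/245 / 32/105 = 39/112

P(Z=0) = 73/112, P(Z=1) = 39/112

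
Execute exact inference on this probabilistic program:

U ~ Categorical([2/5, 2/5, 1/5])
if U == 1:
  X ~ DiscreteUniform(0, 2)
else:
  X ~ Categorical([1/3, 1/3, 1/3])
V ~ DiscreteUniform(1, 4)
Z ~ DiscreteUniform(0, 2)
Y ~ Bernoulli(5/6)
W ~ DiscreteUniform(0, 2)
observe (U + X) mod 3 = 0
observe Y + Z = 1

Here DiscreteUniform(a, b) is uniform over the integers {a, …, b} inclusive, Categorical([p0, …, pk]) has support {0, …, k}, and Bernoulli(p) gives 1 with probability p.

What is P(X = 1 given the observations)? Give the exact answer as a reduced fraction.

Enumerate traces; 72 have nonzero weight after conditioning:
  (U=0, X=0, V=1, Z=0, Y=1, W=0) weight 1/324
  (U=0, X=0, V=1, Z=0, Y=1, W=1) weight 1/324
  (U=0, X=0, V=1, Z=0, Y=1, W=2) weight 1/324
  (U=0, X=0, V=1, Z=1, Y=0, W=0) weight 1/1620
  (U=0, X=0, V=1, Z=1, Y=0, W=1) weight 1/1620
  (U=0, X=0, V=1, Z=1, Y=0, W=2) weight 1/1620
  (U=0, X=0, V=2, Z=0, Y=1, W=0) weight 1/324
  (U=0, X=0, V=2, Z=0, Y=1, W=1) weight 1/324
  (U=1, X=2, V=1, Z=0, Y=1, W=0) weight 1/324
  (U=2, X=1, V=1, Z=0, Y=1, W=0) weight 1/648
  … 62 more
Group by X:
  weight(X=0) = 2/45
  weight(X=1) = 1/45
  weight(X=2) = 2/45
Total weight = 2/45 + 1/45 + 2/45 = 1/9
P(X=0 | obs) = 2/45 / 1/9 = 2/5
P(X=1 | obs) = 1/45 / 1/9 = 1/5
P(X=2 | obs) = 2/45 / 1/9 = 2/5

P(X = 1 | obs) = 1/5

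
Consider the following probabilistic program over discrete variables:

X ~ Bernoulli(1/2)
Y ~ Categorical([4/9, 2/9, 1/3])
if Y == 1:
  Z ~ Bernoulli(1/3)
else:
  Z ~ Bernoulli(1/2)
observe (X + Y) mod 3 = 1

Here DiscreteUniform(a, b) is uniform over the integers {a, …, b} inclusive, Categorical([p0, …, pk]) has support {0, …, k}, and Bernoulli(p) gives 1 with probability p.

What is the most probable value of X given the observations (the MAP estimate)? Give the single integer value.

Enumerate traces; 4 have nonzero weight after conditioning:
  (X=0, Y=1, Z=0) weight 2/27
  (X=0, Y=1, Z=1) weight 1/27
  (X=1, Y=0, Z=0) weight 1/9
  (X=1, Y=0, Z=1) weight 1/9
Group by X:
  weight(X=0) = 1/9
  weight(X=1) = 2/9
Total weight = 1/9 + 2/9 = 1/3
P(X=0 | obs) = 1/9 / 1/3 = 1/3
P(X=1 | obs) = 2/9 / 1/3 = 2/3
argmax = 1

argmax_v P(X = v | obs) = 1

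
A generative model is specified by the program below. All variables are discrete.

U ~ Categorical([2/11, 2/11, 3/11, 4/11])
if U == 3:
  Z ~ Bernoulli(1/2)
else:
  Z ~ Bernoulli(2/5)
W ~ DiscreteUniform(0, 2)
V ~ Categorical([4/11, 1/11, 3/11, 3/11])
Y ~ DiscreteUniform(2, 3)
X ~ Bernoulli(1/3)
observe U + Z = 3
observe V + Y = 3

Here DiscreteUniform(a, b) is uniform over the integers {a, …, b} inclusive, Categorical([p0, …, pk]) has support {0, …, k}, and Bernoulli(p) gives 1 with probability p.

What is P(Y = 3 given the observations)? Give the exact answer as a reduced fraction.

Enumerate traces; 24 have nonzero weight after conditioning:
  (U=2, Z=1, W=0, V=0, Y=3, X=0) weight 8/1815
  (U=2, Z=1, W=0, V=0, Y=3, X=1) weight 4/1815
  (U=2, Z=1, W=0, V=1, Y=2, X=0) weight 2/1815
  (U=2, Z=1, W=0, V=1, Y=2, X=1) weight 1/1815
  (U=2, Z=1, W=1, V=0, Y=3, X=0) weight 8/1815
  (U=2, Z=1, W=1, V=0, Y=3, X=1) weight 4/1815
  (U=2, Z=1, W=1, V=1, Y=2, X=0) weight 2/1815
  (U=2, Z=1, W=1, V=1, Y=2, X=1) weight 1/1815
  … 16 more
Group by Y:
  weight(Y=2) = 8/605
  weight(Y=3) = 32/605
Total weight = 8/605 + 32/605 = 8/121
P(Y=2 | obs) = 8/605 / 8/121 = 1/5
P(Y=3 | obs) = 32/605 / 8/121 = 4/5

P(Y = 3 | obs) = 4/5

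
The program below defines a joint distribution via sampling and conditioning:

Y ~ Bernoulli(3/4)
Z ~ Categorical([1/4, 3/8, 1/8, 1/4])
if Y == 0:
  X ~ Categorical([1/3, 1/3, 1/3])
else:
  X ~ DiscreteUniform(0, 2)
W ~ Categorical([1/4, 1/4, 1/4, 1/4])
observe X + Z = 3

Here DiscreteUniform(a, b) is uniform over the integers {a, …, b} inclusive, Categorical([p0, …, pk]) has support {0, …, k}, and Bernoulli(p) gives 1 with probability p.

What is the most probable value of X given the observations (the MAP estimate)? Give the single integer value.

argmax_v P(X = v | obs) = 2

Enumerate traces; 24 have nonzero weight after conditioning:
  (Y=0, Z=1, X=2, W=0) weight 1/128
  (Y=0, Z=1, X=2, W=1) weight 1/128
  (Y=0, Z=1, X=2, W=2) weight 1/128
  (Y=0, Z=1, X=2, W=3) weight 1/128
  (Y=0, Z=2, X=1, W=0) weight 1/384
  (Y=0, Z=2, X=1, W=1) weight 1/384
  (Y=0, Z=2, X=1, W=2) weight 1/384
  (Y=0, Z=2, X=1, W=3) weight 1/384
  (Y=0, Z=3, X=0, W=0) weight 1/192
  … 15 more
Group by X:
  weight(X=0) = 1/12
  weight(X=1) = 1/24
  weight(X=2) = 1/8
Total weight = 1/12 + 1/24 + 1/8 = 1/4
P(X=0 | obs) = 1/12 / 1/4 = 1/3
P(X=1 | obs) = 1/24 / 1/4 = 1/6
P(X=2 | obs) = 1/8 / 1/4 = 1/2
argmax = 2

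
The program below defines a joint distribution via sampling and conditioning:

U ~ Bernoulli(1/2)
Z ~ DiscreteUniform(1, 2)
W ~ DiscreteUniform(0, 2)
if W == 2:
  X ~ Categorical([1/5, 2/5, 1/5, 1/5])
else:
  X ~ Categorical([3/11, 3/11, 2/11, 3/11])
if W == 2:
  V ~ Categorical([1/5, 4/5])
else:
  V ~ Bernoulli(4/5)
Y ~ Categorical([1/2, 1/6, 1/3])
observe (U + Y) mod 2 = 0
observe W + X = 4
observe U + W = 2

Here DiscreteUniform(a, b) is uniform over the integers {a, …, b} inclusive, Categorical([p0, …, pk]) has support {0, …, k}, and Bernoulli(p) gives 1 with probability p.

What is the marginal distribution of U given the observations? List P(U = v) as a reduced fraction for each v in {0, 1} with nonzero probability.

Enumerate traces; 12 have nonzero weight after conditioning:
  (U=0, Z=1, W=2, X=2, V=0, Y=0) weight 1/600
  (U=0, Z=1, W=2, X=2, V=0, Y=2) weight 1/900
  (U=0, Z=1, W=2, X=2, V=1, Y=0) weight 1/150
  (U=0, Z=1, W=2, X=2, V=1, Y=2) weight 1/225
  (U=0, Z=2, W=2, X=2, V=0, Y=0) weight 1/600
  (U=0, Z=2, W=2, X=2, V=0, Y=2) weight 1/900
  (U=0, Z=2, W=2, X=2, V=1, Y=0) weight 1/150
  (U=0, Z=2, W=2, X=2, V=1, Y=2) weight 1/225
  (U=1, Z=1, W=1, X=3, V=0, Y=1) weight 1/1320
  … 3 more
Group by U:
  weight(U=0) = 1/36
  weight(U=1) = 1/132
Total weight = 1/36 + 1/132 = 7/198
P(U=0 | obs) = 1/36 / 7/198 = 11/14
P(U=1 | obs) = 1/132 / 7/198 = 3/14

P(U=0) = 11/14, P(U=1) = 3/14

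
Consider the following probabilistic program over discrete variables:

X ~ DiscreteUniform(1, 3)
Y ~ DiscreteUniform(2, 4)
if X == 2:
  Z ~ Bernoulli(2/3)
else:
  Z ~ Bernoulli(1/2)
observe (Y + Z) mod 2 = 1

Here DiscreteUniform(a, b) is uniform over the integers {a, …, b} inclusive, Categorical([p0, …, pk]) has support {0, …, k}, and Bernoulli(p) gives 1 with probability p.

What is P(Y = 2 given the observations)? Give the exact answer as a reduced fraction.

P(Y = 2 | obs) = 5/14

Enumerate traces; 9 have nonzero weight after conditioning:
  (X=1, Y=2, Z=1) weight 1/18
  (X=1, Y=3, Z=0) weight 1/18
  (X=1, Y=4, Z=1) weight 1/18
  (X=2, Y=2, Z=1) weight 2/27
  (X=2, Y=3, Z=0) weight 1/27
  (X=2, Y=4, Z=1) weight 2/27
  (X=3, Y=2, Z=1) weight 1/18
  (X=3, Y=3, Z=0) weight 1/18
  … 1 more
Group by Y:
  weight(Y=2) = 5/27
  weight(Y=3) = 4/27
  weight(Y=4) = 5/27
Total weight = 5/27 + 4/27 + 5/27 = 14/27
P(Y=2 | obs) = 5/27 / 14/27 = 5/14
P(Y=3 | obs) = 4/27 / 14/27 = 2/7
P(Y=4 | obs) = 5/27 / 14/27 = 5/14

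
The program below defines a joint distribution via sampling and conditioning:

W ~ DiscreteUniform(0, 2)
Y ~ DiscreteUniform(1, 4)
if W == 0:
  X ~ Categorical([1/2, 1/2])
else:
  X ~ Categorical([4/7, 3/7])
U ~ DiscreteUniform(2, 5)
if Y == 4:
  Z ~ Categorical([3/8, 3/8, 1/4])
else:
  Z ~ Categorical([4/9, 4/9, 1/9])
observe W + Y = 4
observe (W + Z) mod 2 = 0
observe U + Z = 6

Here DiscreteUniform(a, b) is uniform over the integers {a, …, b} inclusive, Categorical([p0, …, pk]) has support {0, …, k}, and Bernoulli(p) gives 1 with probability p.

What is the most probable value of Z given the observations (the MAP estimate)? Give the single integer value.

argmax_v P(Z = v | obs) = 1

Enumerate traces; 6 have nonzero weight after conditioning:
  (W=0, Y=4, X=0, U=4, Z=2) weight 1/384
  (W=0, Y=4, X=1, U=4, Z=2) weight 1/384
  (W=1, Y=3, X=0, U=5, Z=1) weight 1/189
  (W=1, Y=3, X=1, U=5, Z=1) weight 1/252
  (W=2, Y=2, X=0, U=4, Z=2) weight 1/756
  (W=2, Y=2, X=1, U=4, Z=2) weight 1/1008
Group by Z:
  weight(Z=1) = 1/108
  weight(Z=2) = 13/1728
Total weight = 1/108 + 13/1728 = 29/1728
P(Z=1 | obs) = 1/108 / 29/1728 = 16/29
P(Z=2 | obs) = 13/1728 / 29/1728 = 13/29
argmax = 1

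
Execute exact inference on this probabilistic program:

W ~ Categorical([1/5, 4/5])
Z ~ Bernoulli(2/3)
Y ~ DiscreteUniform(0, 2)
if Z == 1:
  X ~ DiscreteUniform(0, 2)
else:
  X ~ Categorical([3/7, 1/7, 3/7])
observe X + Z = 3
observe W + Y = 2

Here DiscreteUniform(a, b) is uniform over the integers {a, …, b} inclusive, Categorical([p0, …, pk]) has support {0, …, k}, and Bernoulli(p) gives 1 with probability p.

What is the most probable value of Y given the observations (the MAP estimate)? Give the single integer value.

argmax_v P(Y = v | obs) = 1

Enumerate traces; 2 have nonzero weight after conditioning:
  (W=0, Z=1, Y=2, X=2) weight 2/135
  (W=1, Z=1, Y=1, X=2) weight 8/135
Group by Y:
  weight(Y=1) = 8/135
  weight(Y=2) = 2/135
Total weight = 8/135 + 2/135 = 2/27
P(Y=1 | obs) = 8/135 / 2/27 = 4/5
P(Y=2 | obs) = 2/135 / 2/27 = 1/5
argmax = 1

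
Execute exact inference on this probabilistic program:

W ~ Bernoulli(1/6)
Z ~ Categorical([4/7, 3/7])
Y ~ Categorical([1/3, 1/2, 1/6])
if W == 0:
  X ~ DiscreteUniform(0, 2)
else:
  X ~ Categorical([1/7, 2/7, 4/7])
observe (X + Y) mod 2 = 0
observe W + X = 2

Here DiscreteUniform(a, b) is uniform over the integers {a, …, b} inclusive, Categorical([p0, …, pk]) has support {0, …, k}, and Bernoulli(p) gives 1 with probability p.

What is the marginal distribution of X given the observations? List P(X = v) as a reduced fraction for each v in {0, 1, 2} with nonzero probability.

P(X=1) = 6/41, P(X=2) = 35/41

Enumerate traces; 6 have nonzero weight after conditioning:
  (W=0, Z=0, Y=0, X=2) weight 10/189
  (W=0, Z=0, Y=2, X=2) weight 5/189
  (W=0, Z=1, Y=0, X=2) weight 5/126
  (W=0, Z=1, Y=2, X=2) weight 5/252
  (W=1, Z=0, Y=1, X=1) weight 2/147
  (W=1, Z=1, Y=1, X=1) weight 1/98
Group by X:
  weight(X=1) = 1/42
  weight(X=2) = 5/36
Total weight = 1/42 + 5/36 = 41/252
P(X=1 | obs) = 1/42 / 41/252 = 6/41
P(X=2 | obs) = 5/36 / 41/252 = 35/41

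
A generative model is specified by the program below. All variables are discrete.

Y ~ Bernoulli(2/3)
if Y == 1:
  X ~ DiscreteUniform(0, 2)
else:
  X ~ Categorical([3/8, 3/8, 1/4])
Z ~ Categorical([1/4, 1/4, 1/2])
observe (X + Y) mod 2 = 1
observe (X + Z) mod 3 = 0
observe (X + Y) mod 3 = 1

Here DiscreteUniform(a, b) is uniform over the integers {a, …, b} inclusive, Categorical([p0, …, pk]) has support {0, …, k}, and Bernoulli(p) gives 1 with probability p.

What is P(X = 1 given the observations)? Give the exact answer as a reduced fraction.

Enumerate traces; 2 have nonzero weight after conditioning:
  (Y=0, X=1, Z=2) weight 1/16
  (Y=1, X=0, Z=0) weight 1/18
Group by X:
  weight(X=0) = 1/18
  weight(X=1) = 1/16
Total weight = 1/18 + 1/16 = 17/144
P(X=0 | obs) = 1/18 / 17/144 = 8/17
P(X=1 | obs) = 1/16 / 17/144 = 9/17

P(X = 1 | obs) = 9/17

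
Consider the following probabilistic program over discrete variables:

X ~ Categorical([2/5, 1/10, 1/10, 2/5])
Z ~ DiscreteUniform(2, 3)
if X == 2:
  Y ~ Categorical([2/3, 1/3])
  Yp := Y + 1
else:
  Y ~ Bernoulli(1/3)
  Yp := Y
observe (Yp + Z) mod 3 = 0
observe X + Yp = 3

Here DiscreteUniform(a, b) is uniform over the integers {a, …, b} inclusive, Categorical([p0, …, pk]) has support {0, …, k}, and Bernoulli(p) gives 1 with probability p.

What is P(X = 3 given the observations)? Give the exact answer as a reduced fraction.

Enumerate traces; 2 have nonzero weight after conditioning:
  (X=2, Z=2, Y=0) weight 1/30
  (X=3, Z=3, Y=0) weight 2/15
Group by X:
  weight(X=2) = 1/30
  weight(X=3) = 2/15
Total weight = 1/30 + 2/15 = 1/6
P(X=2 | obs) = 1/30 / 1/6 = 1/5
P(X=3 | obs) = 2/15 / 1/6 = 4/5

P(X = 3 | obs) = 4/5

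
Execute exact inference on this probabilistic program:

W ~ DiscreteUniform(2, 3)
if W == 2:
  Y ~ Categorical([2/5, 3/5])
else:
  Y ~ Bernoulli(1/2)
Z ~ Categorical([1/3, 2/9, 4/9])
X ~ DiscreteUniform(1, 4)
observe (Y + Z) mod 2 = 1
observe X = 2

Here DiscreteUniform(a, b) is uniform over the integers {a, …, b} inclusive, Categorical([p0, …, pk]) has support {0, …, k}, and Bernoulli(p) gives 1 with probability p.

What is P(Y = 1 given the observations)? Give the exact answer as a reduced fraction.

P(Y = 1 | obs) = 77/95

Enumerate traces; 6 have nonzero weight after conditioning:
  (W=2, Y=0, Z=1, X=2) weight 1/90
  (W=2, Y=1, Z=0, X=2) weight 1/40
  (W=2, Y=1, Z=2, X=2) weight 1/30
  (W=3, Y=0, Z=1, X=2) weight 1/72
  (W=3, Y=1, Z=0, X=2) weight 1/48
  (W=3, Y=1, Z=2, X=2) weight 1/36
Group by Y:
  weight(Y=0) = 1/40
  weight(Y=1) = 77/720
Total weight = 1/40 + 77/720 = 19/144
P(Y=0 | obs) = 1/40 / 19/144 = 18/95
P(Y=1 | obs) = 77/720 / 19/144 = 77/95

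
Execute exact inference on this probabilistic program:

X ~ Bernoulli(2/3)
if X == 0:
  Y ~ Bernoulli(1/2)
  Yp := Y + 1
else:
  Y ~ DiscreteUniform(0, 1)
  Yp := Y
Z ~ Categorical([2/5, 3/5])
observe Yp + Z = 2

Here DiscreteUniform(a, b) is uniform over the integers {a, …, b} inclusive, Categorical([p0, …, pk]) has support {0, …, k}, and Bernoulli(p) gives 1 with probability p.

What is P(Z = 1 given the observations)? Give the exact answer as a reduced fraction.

P(Z = 1 | obs) = 9/11

Enumerate traces; 3 have nonzero weight after conditioning:
  (X=0, Y=0, Z=1) weight 1/10
  (X=0, Y=1, Z=0) weight 1/15
  (X=1, Y=1, Z=1) weight 1/5
Group by Z:
  weight(Z=0) = 1/15
  weight(Z=1) = 3/10
Total weight = 1/15 + 3/10 = 11/30
P(Z=0 | obs) = 1/15 / 11/30 = 2/11
P(Z=1 | obs) = 3/10 / 11/30 = 9/11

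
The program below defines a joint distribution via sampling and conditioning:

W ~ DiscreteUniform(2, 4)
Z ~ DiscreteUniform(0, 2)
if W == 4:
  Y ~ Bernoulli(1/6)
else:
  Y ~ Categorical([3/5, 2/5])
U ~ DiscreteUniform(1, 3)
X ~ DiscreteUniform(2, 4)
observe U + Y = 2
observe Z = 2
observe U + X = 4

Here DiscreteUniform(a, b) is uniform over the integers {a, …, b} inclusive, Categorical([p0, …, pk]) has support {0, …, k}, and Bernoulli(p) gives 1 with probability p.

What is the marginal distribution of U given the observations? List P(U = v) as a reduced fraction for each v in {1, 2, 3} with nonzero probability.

Enumerate traces; 6 have nonzero weight after conditioning:
  (W=2, Z=2, Y=0, U=2, X=2) weight 1/135
  (W=2, Z=2, Y=1, U=1, X=3) weight 2/405
  (W=3, Z=2, Y=0, U=2, X=2) weight 1/135
  (W=3, Z=2, Y=1, U=1, X=3) weight 2/405
  (W=4, Z=2, Y=0, U=2, X=2) weight 5/486
  (W=4, Z=2, Y=1, U=1, X=3) weight 1/486
Group by U:
  weight(U=1) = 29/2430
  weight(U=2) = 61/2430
Total weight = 29/2430 + 61/2430 = 1/27
P(U=1 | obs) = 29/2430 / 1/27 = 29/90
P(U=2 | obs) = 61/2430 / 1/27 = 61/90

P(U=1) = 29/90, P(U=2) = 61/90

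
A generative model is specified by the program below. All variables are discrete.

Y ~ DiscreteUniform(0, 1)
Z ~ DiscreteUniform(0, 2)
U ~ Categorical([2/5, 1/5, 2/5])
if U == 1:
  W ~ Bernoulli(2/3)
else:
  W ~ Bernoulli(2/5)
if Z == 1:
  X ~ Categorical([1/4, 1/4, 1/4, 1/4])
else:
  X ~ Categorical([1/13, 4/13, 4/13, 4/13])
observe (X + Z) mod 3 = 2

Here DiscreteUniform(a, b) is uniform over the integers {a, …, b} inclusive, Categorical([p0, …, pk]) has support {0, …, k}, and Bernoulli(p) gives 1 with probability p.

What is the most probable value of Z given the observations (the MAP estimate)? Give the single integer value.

argmax_v P(Z = v | obs) = 2

Enumerate traces; 48 have nonzero weight after conditioning:
  (Y=0, Z=0, U=0, W=0, X=2) weight 4/325
  (Y=0, Z=0, U=0, W=1, X=2) weight 8/975
  (Y=0, Z=0, U=1, W=0, X=2) weight 2/585
  (Y=0, Z=0, U=1, W=1, X=2) weight 4/585
  (Y=0, Z=0, U=2, W=0, X=2) weight 4/325
  (Y=0, Z=0, U=2, W=1, X=2) weight 8/975
  (Y=0, Z=1, U=0, W=0, X=1) weight 1/100
  (Y=0, Z=1, U=0, W=1, X=1) weight 1/150
  (Y=0, Z=2, U=0, W=0, X=0) weight 1/325
  … 39 more
Group by Z:
  weight(Z=0) = 4/39
  weight(Z=1) = 1/12
  weight(Z=2) = 5/39
Total weight = 4/39 + 1/12 + 5/39 = 49/156
P(Z=0 | obs) = 4/39 / 49/156 = 16/49
P(Z=1 | obs) = 1/12 / 49/156 = 13/49
P(Z=2 | obs) = 5/39 / 49/156 = 20/49
argmax = 2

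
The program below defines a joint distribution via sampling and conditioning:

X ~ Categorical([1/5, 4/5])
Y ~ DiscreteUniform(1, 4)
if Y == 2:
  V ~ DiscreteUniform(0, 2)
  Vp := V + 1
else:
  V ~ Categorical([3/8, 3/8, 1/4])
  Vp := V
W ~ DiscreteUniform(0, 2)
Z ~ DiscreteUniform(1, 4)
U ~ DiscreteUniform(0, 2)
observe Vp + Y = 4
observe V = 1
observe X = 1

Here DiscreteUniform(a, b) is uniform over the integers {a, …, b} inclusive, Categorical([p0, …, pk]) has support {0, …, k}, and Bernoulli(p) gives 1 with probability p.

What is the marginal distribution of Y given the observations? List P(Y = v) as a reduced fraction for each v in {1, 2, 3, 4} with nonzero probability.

P(Y=2) = 8/17, P(Y=3) = 9/17

Enumerate traces; 72 have nonzero weight after conditioning:
  (X=1, Y=2, V=1, W=0, Z=1, U=0) weight 1/540
  (X=1, Y=2, V=1, W=0, Z=1, U=1) weight 1/540
  (X=1, Y=2, V=1, W=0, Z=1, U=2) weight 1/540
  (X=1, Y=2, V=1, W=0, Z=2, U=0) weight 1/540
  (X=1, Y=2, V=1, W=0, Z=2, U=1) weight 1/540
  (X=1, Y=2, V=1, W=0, Z=2, U=2) weight 1/540
  (X=1, Y=2, V=1, W=0, Z=3, U=0) weight 1/540
  (X=1, Y=2, V=1, W=0, Z=3, U=1) weight 1/540
  (X=1, Y=3, V=1, W=0, Z=1, U=0) weight 1/480
  … 63 more
Group by Y:
  weight(Y=2) = 1/15
  weight(Y=3) = 3/40
Total weight = 1/15 + 3/40 = 17/120
P(Y=2 | obs) = 1/15 / 17/120 = 8/17
P(Y=3 | obs) = 3/40 / 17/120 = 9/17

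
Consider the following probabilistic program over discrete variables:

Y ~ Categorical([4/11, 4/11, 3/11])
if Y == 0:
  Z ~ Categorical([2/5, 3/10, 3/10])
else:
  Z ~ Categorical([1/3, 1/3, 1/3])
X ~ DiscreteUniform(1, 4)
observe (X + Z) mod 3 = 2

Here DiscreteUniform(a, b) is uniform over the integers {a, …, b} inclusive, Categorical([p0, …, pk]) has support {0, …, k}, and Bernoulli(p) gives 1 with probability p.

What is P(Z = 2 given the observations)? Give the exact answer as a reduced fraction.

P(Z = 2 | obs) = 53/218

Enumerate traces; 12 have nonzero weight after conditioning:
  (Y=0, Z=0, X=2) weight 2/55
  (Y=0, Z=1, X=1) weight 3/110
  (Y=0, Z=1, X=4) weight 3/110
  (Y=0, Z=2, X=3) weight 3/110
  (Y=1, Z=0, X=2) weight 1/33
  (Y=1, Z=1, X=1) weight 1/33
  (Y=1, Z=1, X=4) weight 1/33
  (Y=1, Z=2, X=3) weight 1/33
  … 4 more
Group by Z:
  weight(Z=0) = 59/660
  weight(Z=1) = 53/330
  weight(Z=2) = 53/660
Total weight = 59/660 + 53/330 + 53/660 = 109/330
P(Z=0 | obs) = 59/660 / 109/330 = 59/218
P(Z=1 | obs) = 53/330 / 109/330 = 53/109
P(Z=2 | obs) = 53/660 / 109/330 = 53/218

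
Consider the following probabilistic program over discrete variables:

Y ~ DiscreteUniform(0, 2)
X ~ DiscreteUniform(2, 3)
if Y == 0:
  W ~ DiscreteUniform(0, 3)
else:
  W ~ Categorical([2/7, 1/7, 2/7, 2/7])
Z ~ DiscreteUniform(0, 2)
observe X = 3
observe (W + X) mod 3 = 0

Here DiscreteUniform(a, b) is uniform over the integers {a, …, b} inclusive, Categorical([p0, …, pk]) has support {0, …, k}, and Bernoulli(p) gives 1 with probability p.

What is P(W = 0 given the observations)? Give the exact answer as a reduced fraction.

P(W = 0 | obs) = 1/2

Enumerate traces; 18 have nonzero weight after conditioning:
  (Y=0, X=3, W=0, Z=0) weight 1/72
  (Y=0, X=3, W=0, Z=1) weight 1/72
  (Y=0, X=3, W=0, Z=2) weight 1/72
  (Y=0, X=3, W=3, Z=0) weight 1/72
  (Y=0, X=3, W=3, Z=1) weight 1/72
  (Y=0, X=3, W=3, Z=2) weight 1/72
  (Y=1, X=3, W=0, Z=0) weight 1/63
  (Y=1, X=3, W=0, Z=1) weight 1/63
  … 10 more
Group by W:
  weight(W=0) = 23/168
  weight(W=3) = 23/168
Total weight = 23/168 + 23/168 = 23/84
P(W=0 | obs) = 23/168 / 23/84 = 1/2
P(W=3 | obs) = 23/168 / 23/84 = 1/2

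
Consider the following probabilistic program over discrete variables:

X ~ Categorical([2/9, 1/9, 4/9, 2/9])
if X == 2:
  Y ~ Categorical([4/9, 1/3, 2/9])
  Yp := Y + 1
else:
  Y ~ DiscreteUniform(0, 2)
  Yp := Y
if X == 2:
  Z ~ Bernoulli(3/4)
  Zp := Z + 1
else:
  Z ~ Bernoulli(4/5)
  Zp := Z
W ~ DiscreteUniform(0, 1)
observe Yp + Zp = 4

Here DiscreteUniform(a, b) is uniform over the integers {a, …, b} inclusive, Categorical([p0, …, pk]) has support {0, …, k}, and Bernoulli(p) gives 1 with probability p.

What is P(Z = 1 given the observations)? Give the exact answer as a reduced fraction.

P(Z = 1 | obs) = 9/11

Enumerate traces; 4 have nonzero weight after conditioning:
  (X=2, Y=1, Z=1, W=0) weight 1/18
  (X=2, Y=1, Z=1, W=1) weight 1/18
  (X=2, Y=2, Z=0, W=0) weight 1/81
  (X=2, Y=2, Z=0, W=1) weight 1/81
Group by Z:
  weight(Z=0) = 2/81
  weight(Z=1) = 1/9
Total weight = 2/81 + 1/9 = 11/81
P(Z=0 | obs) = 2/81 / 11/81 = 2/11
P(Z=1 | obs) = 1/9 / 11/81 = 9/11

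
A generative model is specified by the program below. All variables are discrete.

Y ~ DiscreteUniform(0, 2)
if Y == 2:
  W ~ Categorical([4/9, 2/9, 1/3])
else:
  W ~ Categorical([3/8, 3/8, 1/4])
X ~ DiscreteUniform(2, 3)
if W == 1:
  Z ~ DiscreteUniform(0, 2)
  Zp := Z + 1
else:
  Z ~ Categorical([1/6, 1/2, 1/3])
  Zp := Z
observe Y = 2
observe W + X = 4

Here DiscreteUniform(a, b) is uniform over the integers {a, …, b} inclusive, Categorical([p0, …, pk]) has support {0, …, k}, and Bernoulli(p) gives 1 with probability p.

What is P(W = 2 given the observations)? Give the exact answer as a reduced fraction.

Enumerate traces; 6 have nonzero weight after conditioning:
  (Y=2, W=1, X=3, Z=0) weight 1/81
  (Y=2, W=1, X=3, Z=1) weight 1/81
  (Y=2, W=1, X=3, Z=2) weight 1/81
  (Y=2, W=2, X=2, Z=0) weight 1/108
  (Y=2, W=2, X=2, Z=1) weight 1/36
  (Y=2, W=2, X=2, Z=2) weight 1/54
Group by W:
  weight(W=1) = 1/27
  weight(W=2) = 1/18
Total weight = 1/27 + 1/18 = 5/54
P(W=1 | obs) = 1/27 / 5/54 = 2/5
P(W=2 | obs) = 1/18 / 5/54 = 3/5

P(W = 2 | obs) = 3/5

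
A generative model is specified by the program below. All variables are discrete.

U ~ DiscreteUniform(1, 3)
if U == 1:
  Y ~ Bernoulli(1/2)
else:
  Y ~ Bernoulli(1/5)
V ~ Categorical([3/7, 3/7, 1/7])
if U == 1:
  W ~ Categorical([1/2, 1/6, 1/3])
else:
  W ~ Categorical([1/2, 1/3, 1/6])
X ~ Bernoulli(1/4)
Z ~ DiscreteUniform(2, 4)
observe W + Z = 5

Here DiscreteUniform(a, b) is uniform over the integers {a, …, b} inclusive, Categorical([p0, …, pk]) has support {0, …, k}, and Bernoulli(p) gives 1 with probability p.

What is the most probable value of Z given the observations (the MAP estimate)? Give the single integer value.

Enumerate traces; 72 have nonzero weight after conditioning:
  (U=1, Y=0, V=0, W=1, X=0, Z=4) weight 1/336
  (U=1, Y=0, V=0, W=1, X=1, Z=4) weight 1/1008
  (U=1, Y=0, V=0, W=2, X=0, Z=3) weight 1/168
  (U=1, Y=0, V=0, W=2, X=1, Z=3) weight 1/504
  (U=1, Y=0, V=1, W=1, X=0, Z=4) weight 1/336
  (U=1, Y=0, V=1, W=1, X=1, Z=4) weight 1/1008
  (U=1, Y=0, V=1, W=2, X=0, Z=3) weight 1/168
  (U=1, Y=0, V=1, W=2, X=1, Z=3) weight 1/504
  … 64 more
Group by Z:
  weight(Z=3) = 2/27
  weight(Z=4) = 5/54
Total weight = 2/27 + 5/54 = 1/6
P(Z=3 | obs) = 2/27 / 1/6 = 4/9
P(Z=4 | obs) = 5/54 / 1/6 = 5/9
argmax = 4

argmax_v P(Z = v | obs) = 4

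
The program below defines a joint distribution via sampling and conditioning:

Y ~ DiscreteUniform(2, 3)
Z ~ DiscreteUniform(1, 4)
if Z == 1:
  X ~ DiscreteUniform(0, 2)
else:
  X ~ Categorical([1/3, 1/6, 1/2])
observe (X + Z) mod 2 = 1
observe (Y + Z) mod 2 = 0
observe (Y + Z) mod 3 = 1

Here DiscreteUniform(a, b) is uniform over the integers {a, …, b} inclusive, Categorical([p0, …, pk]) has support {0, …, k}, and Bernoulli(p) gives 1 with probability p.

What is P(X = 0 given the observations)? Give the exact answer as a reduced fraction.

Enumerate traces; 3 have nonzero weight after conditioning:
  (Y=2, Z=2, X=1) weight 1/48
  (Y=3, Z=1, X=0) weight 1/24
  (Y=3, Z=1, X=2) weight 1/24
Group by X:
  weight(X=0) = 1/24
  weight(X=1) = 1/48
  weight(X=2) = 1/24
Total weight = 1/24 + 1/48 + 1/24 = 5/48
P(X=0 | obs) = 1/24 / 5/48 = 2/5
P(X=1 | obs) = 1/48 / 5/48 = 1/5
P(X=2 | obs) = 1/24 / 5/48 = 2/5

P(X = 0 | obs) = 2/5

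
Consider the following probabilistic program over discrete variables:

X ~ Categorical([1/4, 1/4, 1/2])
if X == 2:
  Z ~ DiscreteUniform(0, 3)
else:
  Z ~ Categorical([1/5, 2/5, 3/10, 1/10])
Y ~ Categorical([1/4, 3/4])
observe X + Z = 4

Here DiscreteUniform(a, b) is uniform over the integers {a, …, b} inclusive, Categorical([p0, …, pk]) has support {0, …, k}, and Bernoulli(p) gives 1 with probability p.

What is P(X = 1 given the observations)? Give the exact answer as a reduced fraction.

Enumerate traces; 4 have nonzero weight after conditioning:
  (X=1, Z=3, Y=0) weight 1/160
  (X=1, Z=3, Y=1) weight 3/160
  (X=2, Z=2, Y=0) weight 1/32
  (X=2, Z=2, Y=1) weight 3/32
Group by X:
  weight(X=1) = 1/40
  weight(X=2) = 1/8
Total weight = 1/40 + 1/8 = 3/20
P(X=1 | obs) = 1/40 / 3/20 = 1/6
P(X=2 | obs) = 1/8 / 3/20 = 5/6

P(X = 1 | obs) = 1/6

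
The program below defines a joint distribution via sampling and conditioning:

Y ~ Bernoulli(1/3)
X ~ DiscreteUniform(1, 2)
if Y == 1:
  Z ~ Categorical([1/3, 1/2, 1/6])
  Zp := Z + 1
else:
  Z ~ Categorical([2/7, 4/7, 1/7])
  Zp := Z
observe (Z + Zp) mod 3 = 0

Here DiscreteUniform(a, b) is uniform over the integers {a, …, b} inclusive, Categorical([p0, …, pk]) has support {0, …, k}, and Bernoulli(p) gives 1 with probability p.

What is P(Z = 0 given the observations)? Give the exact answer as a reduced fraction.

Enumerate traces; 4 have nonzero weight after conditioning:
  (Y=0, X=1, Z=0) weight 2/21
  (Y=0, X=2, Z=0) weight 2/21
  (Y=1, X=1, Z=1) weight 1/12
  (Y=1, X=2, Z=1) weight 1/12
Group by Z:
  weight(Z=0) = 4/21
  weight(Z=1) = 1/6
Total weight = 4/21 + 1/6 = 5/14
P(Z=0 | obs) = 4/21 / 5/14 = 8/15
P(Z=1 | obs) = 1/6 / 5/14 = 7/15

P(Z = 0 | obs) = 8/15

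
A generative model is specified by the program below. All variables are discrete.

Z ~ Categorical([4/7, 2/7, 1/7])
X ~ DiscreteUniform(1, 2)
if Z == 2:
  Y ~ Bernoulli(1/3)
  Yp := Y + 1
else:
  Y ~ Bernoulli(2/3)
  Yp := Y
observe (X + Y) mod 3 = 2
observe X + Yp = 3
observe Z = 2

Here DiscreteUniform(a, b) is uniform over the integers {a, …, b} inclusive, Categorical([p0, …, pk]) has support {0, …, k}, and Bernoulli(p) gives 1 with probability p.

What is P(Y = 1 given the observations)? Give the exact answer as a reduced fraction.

Enumerate traces; 2 have nonzero weight after conditioning:
  (Z=2, X=1, Y=1) weight 1/42
  (Z=2, X=2, Y=0) weight 1/21
Group by Y:
  weight(Y=0) = 1/21
  weight(Y=1) = 1/42
Total weight = 1/21 + 1/42 = 1/14
P(Y=0 | obs) = 1/21 / 1/14 = 2/3
P(Y=1 | obs) = 1/42 / 1/14 = 1/3

P(Y = 1 | obs) = 1/3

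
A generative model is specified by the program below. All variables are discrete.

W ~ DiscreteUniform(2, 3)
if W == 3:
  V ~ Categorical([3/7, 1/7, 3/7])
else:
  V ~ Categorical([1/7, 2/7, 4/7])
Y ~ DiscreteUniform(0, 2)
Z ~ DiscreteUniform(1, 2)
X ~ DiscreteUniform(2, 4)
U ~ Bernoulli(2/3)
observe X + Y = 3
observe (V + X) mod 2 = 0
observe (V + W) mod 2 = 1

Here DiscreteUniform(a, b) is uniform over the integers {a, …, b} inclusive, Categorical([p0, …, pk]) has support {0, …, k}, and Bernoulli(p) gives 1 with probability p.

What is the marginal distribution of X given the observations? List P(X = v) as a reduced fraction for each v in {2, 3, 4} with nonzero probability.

P(X=2) = 3/4, P(X=3) = 1/4

Enumerate traces; 12 have nonzero weight after conditioning:
  (W=2, V=1, Y=0, Z=1, X=3, U=0) weight 1/378
  (W=2, V=1, Y=0, Z=1, X=3, U=1) weight 1/189
  (W=2, V=1, Y=0, Z=2, X=3, U=0) weight 1/378
  (W=2, V=1, Y=0, Z=2, X=3, U=1) weight 1/189
  (W=3, V=0, Y=1, Z=1, X=2, U=0) weight 1/252
  (W=3, V=0, Y=1, Z=1, X=2, U=1) weight 1/126
  (W=3, V=0, Y=1, Z=2, X=2, U=0) weight 1/252
  (W=3, V=0, Y=1, Z=2, X=2, U=1) weight 1/126
  … 4 more
Group by X:
  weight(X=2) = 1/21
  weight(X=3) = 1/63
Total weight = 1/21 + 1/63 = 4/63
P(X=2 | obs) = 1/21 / 4/63 = 3/4
P(X=3 | obs) = 1/63 / 4/63 = 1/4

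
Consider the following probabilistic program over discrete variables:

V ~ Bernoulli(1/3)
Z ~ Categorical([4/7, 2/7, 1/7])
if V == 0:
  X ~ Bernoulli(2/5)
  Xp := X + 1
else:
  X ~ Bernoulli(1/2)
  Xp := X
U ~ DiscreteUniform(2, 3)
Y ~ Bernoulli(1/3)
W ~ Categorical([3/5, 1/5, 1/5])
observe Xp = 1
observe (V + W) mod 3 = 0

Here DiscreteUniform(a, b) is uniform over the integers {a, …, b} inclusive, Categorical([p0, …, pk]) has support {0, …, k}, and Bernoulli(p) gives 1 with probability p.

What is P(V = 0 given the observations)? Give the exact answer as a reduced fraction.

P(V = 0 | obs) = 36/41

Enumerate traces; 24 have nonzero weight after conditioning:
  (V=0, Z=0, X=0, U=2, Y=0, W=0) weight 8/175
  (V=0, Z=0, X=0, U=2, Y=1, W=0) weight 4/175
  (V=0, Z=0, X=0, U=3, Y=0, W=0) weight 8/175
  (V=0, Z=0, X=0, U=3, Y=1, W=0) weight 4/175
  (V=0, Z=1, X=0, U=2, Y=0, W=0) weight 4/175
  (V=0, Z=1, X=0, U=2, Y=1, W=0) weight 2/175
  (V=0, Z=1, X=0, U=3, Y=0, W=0) weight 4/175
  (V=0, Z=1, X=0, U=3, Y=1, W=0) weight 2/175
  (V=1, Z=0, X=1, U=2, Y=0, W=2) weight 2/315
  … 15 more
Group by V:
  weight(V=0) = 6/25
  weight(V=1) = 1/30
Total weight = 6/25 + 1/30 = 41/150
P(V=0 | obs) = 6/25 / 41/150 = 36/41
P(V=1 | obs) = 1/30 / 41/150 = 5/41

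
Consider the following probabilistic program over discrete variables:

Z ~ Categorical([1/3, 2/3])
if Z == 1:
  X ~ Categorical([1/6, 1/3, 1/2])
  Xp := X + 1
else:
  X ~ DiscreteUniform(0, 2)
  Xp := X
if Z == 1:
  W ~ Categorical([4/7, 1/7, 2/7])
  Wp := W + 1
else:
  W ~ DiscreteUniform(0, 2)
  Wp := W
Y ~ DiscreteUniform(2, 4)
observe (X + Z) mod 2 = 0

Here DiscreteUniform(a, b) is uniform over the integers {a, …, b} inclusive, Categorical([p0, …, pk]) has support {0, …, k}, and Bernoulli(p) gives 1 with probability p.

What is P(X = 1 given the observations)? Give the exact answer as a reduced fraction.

P(X = 1 | obs) = 1/2

Enumerate traces; 27 have nonzero weight after conditioning:
  (Z=0, X=0, W=0, Y=2) weight 1/81
  (Z=0, X=0, W=0, Y=3) weight 1/81
  (Z=0, X=0, W=0, Y=4) weight 1/81
  (Z=0, X=0, W=1, Y=2) weight 1/81
  (Z=0, X=0, W=1, Y=3) weight 1/81
  (Z=0, X=0, W=1, Y=4) weight 1/81
  (Z=0, X=0, W=2, Y=2) weight 1/81
  (Z=0, X=0, W=2, Y=3) weight 1/81
  (Z=0, X=2, W=0, Y=2) weight 1/81
  (Z=1, X=1, W=0, Y=2) weight 8/189
  … 17 more
Group by X:
  weight(X=0) = 1/9
  weight(X=1) = 2/9
  weight(X=2) = 1/9
Total weight = 1/9 + 2/9 + 1/9 = 4/9
P(X=0 | obs) = 1/9 / 4/9 = 1/4
P(X=1 | obs) = 2/9 / 4/9 = 1/2
P(X=2 | obs) = 1/9 / 4/9 = 1/4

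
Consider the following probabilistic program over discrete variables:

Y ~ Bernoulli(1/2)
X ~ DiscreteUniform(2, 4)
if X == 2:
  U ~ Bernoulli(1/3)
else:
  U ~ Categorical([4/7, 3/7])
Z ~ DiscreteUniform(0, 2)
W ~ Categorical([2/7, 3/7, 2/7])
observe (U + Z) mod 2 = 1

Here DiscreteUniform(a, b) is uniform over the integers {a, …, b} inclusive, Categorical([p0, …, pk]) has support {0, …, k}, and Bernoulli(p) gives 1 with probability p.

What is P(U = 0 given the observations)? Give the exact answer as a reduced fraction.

Enumerate traces; 54 have nonzero weight after conditioning:
  (Y=0, X=2, U=0, Z=1, W=0) weight 2/189
  (Y=0, X=2, U=0, Z=1, W=1) weight 1/63
  (Y=0, X=2, U=0, Z=1, W=2) weight 2/189
  (Y=0, X=2, U=1, Z=0, W=0) weight 1/189
  (Y=0, X=2, U=1, Z=0, W=1) weight 1/126
  (Y=0, X=2, U=1, Z=0, W=2) weight 1/189
  (Y=0, X=2, U=1, Z=2, W=0) weight 1/189
  (Y=0, X=2, U=1, Z=2, W=1) weight 1/126
  … 46 more
Group by U:
  weight(U=0) = 38/189
  weight(U=1) = 50/189
Total weight = 38/189 + 50/189 = 88/189
P(U=0 | obs) = 38/189 / 88/189 = 19/44
P(U=1 | obs) = 50/189 / 88/189 = 25/44

P(U = 0 | obs) = 19/44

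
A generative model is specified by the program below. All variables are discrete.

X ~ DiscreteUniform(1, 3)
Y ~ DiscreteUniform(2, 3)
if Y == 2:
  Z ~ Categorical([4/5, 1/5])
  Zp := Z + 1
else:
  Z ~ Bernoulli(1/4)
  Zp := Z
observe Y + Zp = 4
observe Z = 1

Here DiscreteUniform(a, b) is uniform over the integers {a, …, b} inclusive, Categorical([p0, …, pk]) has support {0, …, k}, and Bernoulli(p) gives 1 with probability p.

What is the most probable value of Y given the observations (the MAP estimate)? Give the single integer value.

argmax_v P(Y = v | obs) = 3

Enumerate traces; 6 have nonzero weight after conditioning:
  (X=1, Y=2, Z=1) weight 1/30
  (X=1, Y=3, Z=1) weight 1/24
  (X=2, Y=2, Z=1) weight 1/30
  (X=2, Y=3, Z=1) weight 1/24
  (X=3, Y=2, Z=1) weight 1/30
  (X=3, Y=3, Z=1) weight 1/24
Group by Y:
  weight(Y=2) = 1/10
  weight(Y=3) = 1/8
Total weight = 1/10 + 1/8 = 9/40
P(Y=2 | obs) = 1/10 / 9/40 = 4/9
P(Y=3 | obs) = 1/8 / 9/40 = 5/9
argmax = 3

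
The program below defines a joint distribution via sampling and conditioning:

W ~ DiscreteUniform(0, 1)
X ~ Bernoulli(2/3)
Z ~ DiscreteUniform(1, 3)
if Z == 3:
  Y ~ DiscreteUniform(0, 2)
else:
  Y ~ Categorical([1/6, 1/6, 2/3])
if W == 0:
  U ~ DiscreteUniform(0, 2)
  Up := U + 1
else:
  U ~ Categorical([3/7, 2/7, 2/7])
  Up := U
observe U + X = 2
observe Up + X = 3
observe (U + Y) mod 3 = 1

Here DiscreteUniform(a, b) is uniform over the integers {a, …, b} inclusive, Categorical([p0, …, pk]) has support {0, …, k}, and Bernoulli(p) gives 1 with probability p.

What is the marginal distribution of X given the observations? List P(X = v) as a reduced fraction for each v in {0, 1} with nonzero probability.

Enumerate traces; 6 have nonzero weight after conditioning:
  (W=0, X=0, Z=1, Y=2, U=2) weight 1/81
  (W=0, X=0, Z=2, Y=2, U=2) weight 1/81
  (W=0, X=0, Z=3, Y=2, U=2) weight 1/162
  (W=0, X=1, Z=1, Y=0, U=1) weight 1/162
  (W=0, X=1, Z=2, Y=0, U=1) weight 1/162
  (W=0, X=1, Z=3, Y=0, U=1) weight 1/81
Group by X:
  weight(X=0) = 5/162
  weight(X=1) = 2/81
Total weight = 5/162 + 2/81 = 1/18
P(X=0 | obs) = 5/162 / 1/18 = 5/9
P(X=1 | obs) = 2/81 / 1/18 = 4/9

P(X=0) = 5/9, P(X=1) = 4/9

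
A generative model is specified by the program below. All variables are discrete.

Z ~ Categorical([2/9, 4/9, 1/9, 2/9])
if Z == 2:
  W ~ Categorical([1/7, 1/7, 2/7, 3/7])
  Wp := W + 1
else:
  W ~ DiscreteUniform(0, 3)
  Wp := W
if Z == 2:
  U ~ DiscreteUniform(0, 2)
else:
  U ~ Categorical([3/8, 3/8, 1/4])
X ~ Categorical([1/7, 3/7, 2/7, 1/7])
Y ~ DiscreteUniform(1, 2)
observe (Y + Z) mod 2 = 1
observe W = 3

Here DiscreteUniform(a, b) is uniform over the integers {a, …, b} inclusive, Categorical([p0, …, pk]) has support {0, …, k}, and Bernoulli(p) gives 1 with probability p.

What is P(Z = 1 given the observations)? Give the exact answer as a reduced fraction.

P(Z = 1 | obs) = 7/17

Enumerate traces; 48 have nonzero weight after conditioning:
  (Z=0, W=3, U=0, X=0, Y=1) weight 1/672
  (Z=0, W=3, U=0, X=1, Y=1) weight 1/224
  (Z=0, W=3, U=0, X=2, Y=1) weight 1/336
  (Z=0, W=3, U=0, X=3, Y=1) weight 1/672
  (Z=0, W=3, U=1, X=0, Y=1) weight 1/672
  (Z=0, W=3, U=1, X=1, Y=1) weight 1/224
  (Z=0, W=3, U=1, X=2, Y=1) weight 1/336
  (Z=0, W=3, U=1, X=3, Y=1) weight 1/672
  (Z=1, W=3, U=0, X=0, Y=2) weight 1/336
  (Z=2, W=3, U=0, X=0, Y=1) weight 1/882
  … 38 more
Group by Z:
  weight(Z=0) = 1/36
  weight(Z=1) = 1/18
  weight(Z=2) = 1/42
  weight(Z=3) = 1/36
Total weight = 1/36 + 1/18 + 1/42 + 1/36 = 17/126
P(Z=0 | obs) = 1/36 / 17/126 = 7/34
P(Z=1 | obs) = 1/18 / 17/126 = 7/17
P(Z=2 | obs) = 1/42 / 17/126 = 3/17
P(Z=3 | obs) = 1/36 / 17/126 = 7/34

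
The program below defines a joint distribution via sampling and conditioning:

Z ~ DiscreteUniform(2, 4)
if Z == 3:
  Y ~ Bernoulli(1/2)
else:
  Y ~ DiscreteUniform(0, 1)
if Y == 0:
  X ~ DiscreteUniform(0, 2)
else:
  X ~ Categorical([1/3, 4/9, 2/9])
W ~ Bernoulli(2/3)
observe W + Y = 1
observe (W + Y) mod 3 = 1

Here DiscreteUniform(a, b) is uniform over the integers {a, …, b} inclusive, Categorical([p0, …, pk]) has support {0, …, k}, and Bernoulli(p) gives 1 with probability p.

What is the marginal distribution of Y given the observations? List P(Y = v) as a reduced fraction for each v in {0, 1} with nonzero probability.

Enumerate traces; 18 have nonzero weight after conditioning:
  (Z=2, Y=0, X=0, W=1) weight 1/27
  (Z=2, Y=0, X=1, W=1) weight 1/27
  (Z=2, Y=0, X=2, W=1) weight 1/27
  (Z=2, Y=1, X=0, W=0) weight 1/54
  (Z=2, Y=1, X=1, W=0) weight 2/81
  (Z=2, Y=1, X=2, W=0) weight 1/81
  (Z=3, Y=0, X=0, W=1) weight 1/27
  (Z=3, Y=0, X=1, W=1) weight 1/27
  … 10 more
Group by Y:
  weight(Y=0) = 1/3
  weight(Y=1) = 1/6
Total weight = 1/3 + 1/6 = 1/2
P(Y=0 | obs) = 1/3 / 1/2 = 2/3
P(Y=1 | obs) = 1/6 / 1/2 = 1/3

P(Y=0) = 2/3, P(Y=1) = 1/3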